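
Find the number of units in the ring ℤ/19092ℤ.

6048

Factor 19092: 19092 = 2^2 · 3 · 37 · 43.
φ(19092) = 19092 · (1 − 1/2) · (1 − 1/3) · (1 − 1/37) · (1 − 1/43)
       = 19092 · 3024/9546 = 6048.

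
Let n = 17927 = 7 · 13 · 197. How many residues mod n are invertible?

φ(17927) = 17927 · (1 − 1/7) · (1 − 1/13) · (1 − 1/197)
       = 17927 · 14112/17927 = 14112.

14112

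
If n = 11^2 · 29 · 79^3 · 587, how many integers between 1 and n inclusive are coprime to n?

878611974240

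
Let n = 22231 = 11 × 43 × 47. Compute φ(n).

19320

φ(22231) = 22231 · (1 − 1/11) · (1 − 1/43) · (1 − 1/47)
       = 22231 · 19320/22231 = 19320.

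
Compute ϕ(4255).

3168

4255 = 5 × 23 × 37.
φ(5) = 5 − 1 = 4.
φ(23) = 23 − 1 = 22.
φ(37) = 37 − 1 = 36.
Since φ is multiplicative, φ(4255) = 4 · 22 · 36 = 3168.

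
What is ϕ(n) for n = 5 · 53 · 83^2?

1415648

φ(1825585) = 1825585 · (1 − 1/5) · (1 − 1/53) · (1 − 1/83)
       = 1825585 · 17056/21995 = 1415648.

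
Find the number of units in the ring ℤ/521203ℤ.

443520

521203 = 17 · 23 · 31 · 43.
φ(17) = 17 − 1 = 16.
φ(23) = 23 − 1 = 22.
φ(31) = 31 − 1 = 30.
φ(43) = 43 − 1 = 42.
φ(521203) = 16 × 22 × 30 × 42 = 443520.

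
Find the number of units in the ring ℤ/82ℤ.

Prime factorization: 82 = 2 · 41.
φ(2) = 2 − 1 = 1.
φ(41) = 41 − 1 = 40.
Multiply: 1 · 40 = 40.

40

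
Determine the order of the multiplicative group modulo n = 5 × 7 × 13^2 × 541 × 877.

φ(2806413155) = 2806413155 · (1 − 1/5) · (1 − 1/7) · (1 − 1/13) · (1 − 1/541) · (1 − 1/877)
       = 2806413155 · 136235520/215877935 = 1771061760.

1771061760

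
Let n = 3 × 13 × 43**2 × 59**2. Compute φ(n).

148323168

φ(3) = 3 − 1 = 2.
φ(13) = 13 − 1 = 12.
φ(43^2) = 43^1·(43−1) = 43·42 = 1806.
φ(59^2) = 59^1·(59−1) = 59·58 = 3422.
Since φ is multiplicative, φ(251018391) = 2 · 12 · 1806 · 3422 = 148323168.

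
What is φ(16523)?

14400

Factor 16523: 16523 = 13 * 31 * 41.
φ(16523) = 16523 · (1 − 1/13) · (1 − 1/31) · (1 − 1/41)
       = 16523 · 14400/16523 = 14400.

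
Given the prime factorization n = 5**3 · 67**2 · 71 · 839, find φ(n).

25939452000

φ(33425655125) = 33425655125 · (1 − 1/5) · (1 − 1/67) · (1 − 1/71) · (1 − 1/839)
       = 33425655125 · 15486240/19955615 = 25939452000.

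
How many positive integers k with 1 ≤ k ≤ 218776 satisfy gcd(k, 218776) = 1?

98560

Factor 218776: 218776 = 2^3 * 23 * 29 * 41.
φ(2^3) = 2^2·(2−1) = 4·1 = 4.
φ(23) = 23 − 1 = 22.
φ(29) = 29 − 1 = 28.
φ(41) = 41 − 1 = 40.
Multiply: 4 · 22 · 28 · 40 = 98560.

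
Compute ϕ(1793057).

1397088

Prime factorization: 1793057 = 7^2 × 23 × 37 × 43.
φ(7^2) = 7^1·(7−1) = 7·6 = 42.
φ(23) = 23 − 1 = 22.
φ(37) = 37 − 1 = 36.
φ(43) = 43 − 1 = 42.
Since φ is multiplicative, φ(1793057) = 42 · 22 · 36 · 42 = 1397088.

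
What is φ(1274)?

504

First factor: 1274 = 2 × 7**2 × 13.
φ(2) = 2 − 1 = 1.
φ(7^2) = 7^1·(7−1) = 7·6 = 42.
φ(13) = 13 − 1 = 12.
Multiply: 1 · 42 · 12 = 504.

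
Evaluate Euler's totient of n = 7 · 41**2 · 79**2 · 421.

φ(7) = 7 − 1 = 6.
φ(41^2) = 41^1·(41−1) = 41·40 = 1640.
φ(79^2) = 79^2 − 79^1 = 6241 − 79 = 6162.
φ(421) = 421 − 1 = 420.
φ(30917333587) = 6 × 1640 × 6162 × 420 = 25466313600.

25466313600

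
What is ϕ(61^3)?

223260

φ(226981) = 226981 · (1 − 1/61)
       = 226981 · 60/61 = 223260.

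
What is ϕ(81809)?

60480

81809 = 7 · 13 · 29 · 31.
φ(7) = 7 − 1 = 6.
φ(13) = 13 − 1 = 12.
φ(29) = 29 − 1 = 28.
φ(31) = 31 − 1 = 30.
Multiply: 6 · 12 · 28 · 30 = 60480.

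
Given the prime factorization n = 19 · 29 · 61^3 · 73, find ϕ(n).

φ(9129856763) = 9129856763 · (1 − 1/19) · (1 − 1/29) · (1 − 1/61) · (1 − 1/73)
       = 9129856763 · 2177280/2453603 = 8101658880.

8101658880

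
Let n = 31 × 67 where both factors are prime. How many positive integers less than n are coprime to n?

For distinct primes, φ(pq) = (p−1)(q−1) = 30 × 66 = 1980.

1980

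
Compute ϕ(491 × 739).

φ(362849) = 362849 · (1 − 1/491) · (1 − 1/739)
       = 362849 · 361620/362849 = 361620.

361620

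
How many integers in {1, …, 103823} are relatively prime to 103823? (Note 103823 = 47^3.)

φ(47^3) = 47^3 − 47^2 = 103823 − 2209 = 101614.

101614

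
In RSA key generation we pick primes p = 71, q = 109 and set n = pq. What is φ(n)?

7560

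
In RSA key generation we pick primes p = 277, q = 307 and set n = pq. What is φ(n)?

φ(n) = (p − 1)(q − 1) = (277−1)(307−1) = 276·306 = 84456.

84456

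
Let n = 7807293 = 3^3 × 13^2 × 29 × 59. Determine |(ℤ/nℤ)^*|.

φ(3^3) = 3^3 − 3^2 = 27 − 9 = 18.
φ(13^2) = 13^1·(13−1) = 13·12 = 156.
φ(29) = 29 − 1 = 28.
φ(59) = 59 − 1 = 58.
Multiply: 18 · 156 · 28 · 58 = 4560192.

4560192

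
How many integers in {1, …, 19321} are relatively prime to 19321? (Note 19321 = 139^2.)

φ(19321) = 19321 · (1 − 1/139)
       = 19321 · 138/139 = 19182.

19182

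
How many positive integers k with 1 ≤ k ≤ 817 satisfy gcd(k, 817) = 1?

817 = 19 · 43.
φ(817) = 817 · (1 − 1/19) · (1 − 1/43)
       = 817 · 756/817 = 756.

756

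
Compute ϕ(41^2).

1640

φ(1681) = 1681 · (1 − 1/41)
       = 1681 · 40/41 = 1640.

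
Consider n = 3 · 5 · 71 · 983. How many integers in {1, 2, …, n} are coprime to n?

φ(3) = 3 − 1 = 2.
φ(5) = 5 − 1 = 4.
φ(71) = 71 − 1 = 70.
φ(983) = 983 − 1 = 982.
Multiply: 2 · 4 · 70 · 982 = 549920.

549920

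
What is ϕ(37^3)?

49284

φ(37^3) = 37^3 − 37^2 = 50653 − 1369 = 49284.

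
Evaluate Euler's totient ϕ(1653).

1653 = 3 · 19 · 29.
φ(1653) = 1653 · (1 − 1/3) · (1 − 1/19) · (1 − 1/29)
       = 1653 · 1008/1653 = 1008.

1008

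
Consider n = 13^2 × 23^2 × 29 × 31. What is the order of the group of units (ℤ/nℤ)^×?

66306240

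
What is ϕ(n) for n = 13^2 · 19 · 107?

φ(343577) = 343577 · (1 − 1/13) · (1 − 1/19) · (1 − 1/107)
       = 343577 · 22896/26429 = 297648.

297648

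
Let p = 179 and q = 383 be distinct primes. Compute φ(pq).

67996

φ(179) = 179 − 1 = 178.
φ(383) = 383 − 1 = 382.
Multiply: 178 · 382 = 67996.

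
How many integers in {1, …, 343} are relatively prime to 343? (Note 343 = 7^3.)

294

φ(343) = 343 · (1 − 1/7)
       = 343 · 6/7 = 294.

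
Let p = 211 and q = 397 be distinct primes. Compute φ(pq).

83160

φ(83767) = 83767 · (1 − 1/211) · (1 − 1/397)
       = 83767 · 83160/83767 = 83160.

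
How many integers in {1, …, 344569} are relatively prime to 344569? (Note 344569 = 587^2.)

343982

φ(344569) = 344569 · (1 − 1/587)
       = 344569 · 586/587 = 343982.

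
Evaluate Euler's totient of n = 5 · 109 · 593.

255744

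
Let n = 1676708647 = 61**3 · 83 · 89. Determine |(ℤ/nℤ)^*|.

1611044160

φ(1676708647) = 1676708647 · (1 − 1/61) · (1 − 1/83) · (1 − 1/89)
       = 1676708647 · 432960/450607 = 1611044160.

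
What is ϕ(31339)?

Prime factorization: 31339 = 7 * 11**2 * 37.
φ(31339) = 31339 · (1 − 1/7) · (1 − 1/11) · (1 − 1/37)
       = 31339 · 2160/2849 = 23760.

23760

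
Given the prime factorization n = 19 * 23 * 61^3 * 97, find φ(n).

φ(19) = 19 − 1 = 18.
φ(23) = 23 − 1 = 22.
φ(61^3) = 61^3 − 61^2 = 226981 − 3721 = 223260.
φ(97) = 97 − 1 = 96.
Multiply: 18 · 22 · 223260 · 96 = 8487452160.

8487452160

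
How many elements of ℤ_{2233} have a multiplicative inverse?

1680

First factor: 2233 = 7 × 11 × 29.
φ(7) = 7 − 1 = 6.
φ(11) = 11 − 1 = 10.
φ(29) = 29 − 1 = 28.
Multiply: 6 · 10 · 28 = 1680.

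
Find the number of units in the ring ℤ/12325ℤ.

8960

12325 = 5**2 · 17 · 29.
φ(5^2) = 5^2 − 5^1 = 25 − 5 = 20.
φ(17) = 17 − 1 = 16.
φ(29) = 29 − 1 = 28.
Multiply: 20 · 16 · 28 = 8960.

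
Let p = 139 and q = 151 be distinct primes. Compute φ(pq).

20700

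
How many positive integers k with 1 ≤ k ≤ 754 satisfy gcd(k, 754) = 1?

336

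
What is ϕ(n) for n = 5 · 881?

φ(4405) = 4405 · (1 − 1/5) · (1 − 1/881)
       = 4405 · 3520/4405 = 3520.

3520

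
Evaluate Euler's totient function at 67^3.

296274

φ(300763) = 300763 · (1 − 1/67)
       = 300763 · 66/67 = 296274.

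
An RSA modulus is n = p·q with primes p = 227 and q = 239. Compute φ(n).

53788

φ(54253) = 54253 · (1 − 1/227) · (1 − 1/239)
       = 54253 · 53788/54253 = 53788.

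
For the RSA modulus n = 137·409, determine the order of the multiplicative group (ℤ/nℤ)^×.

55488

For distinct primes, φ(pq) = (p−1)(q−1) = 136 × 408 = 55488.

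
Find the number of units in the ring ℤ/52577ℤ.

First factor: 52577 = 7**2 × 29 × 37.
φ(7^2) = 7^1·(7−1) = 7·6 = 42.
φ(29) = 29 − 1 = 28.
φ(37) = 37 − 1 = 36.
Since φ is multiplicative, φ(52577) = 42 · 28 · 36 = 42336.

42336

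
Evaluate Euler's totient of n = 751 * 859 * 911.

585585000

φ(587694299) = 587694299 · (1 − 1/751) · (1 − 1/859) · (1 − 1/911)
       = 587694299 · 585585000/587694299 = 585585000.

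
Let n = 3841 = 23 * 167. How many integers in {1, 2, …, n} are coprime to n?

φ(23) = 23 − 1 = 22.
φ(167) = 167 − 1 = 166.
φ(3841) = 22 × 166 = 3652.

3652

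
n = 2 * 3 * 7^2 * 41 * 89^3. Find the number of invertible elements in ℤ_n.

φ(2) = 2 − 1 = 1.
φ(3) = 3 − 1 = 2.
φ(7^2) = 7^1·(7−1) = 7·6 = 42.
φ(41) = 41 − 1 = 40.
φ(89^3) = 89^2·(89−1) = 7921·88 = 697048.
Multiply: 1 · 2 · 42 · 40 · 697048 = 2342081280.

2342081280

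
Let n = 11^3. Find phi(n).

1210

φ(1331) = 1331 · (1 − 1/11)
       = 1331 · 10/11 = 1210.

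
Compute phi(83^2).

φ(83^2) = 83^1·(83−1) = 83·82 = 6806.

6806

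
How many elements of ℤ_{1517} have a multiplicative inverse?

Prime factorization: 1517 = 37 × 41.
φ(1517) = 1517 · (1 − 1/37) · (1 − 1/41)
       = 1517 · 1440/1517 = 1440.

1440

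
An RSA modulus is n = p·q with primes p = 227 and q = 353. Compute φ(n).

79552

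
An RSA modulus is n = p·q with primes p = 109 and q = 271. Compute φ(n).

29160

φ(29539) = 29539 · (1 − 1/109) · (1 − 1/271)
       = 29539 · 29160/29539 = 29160.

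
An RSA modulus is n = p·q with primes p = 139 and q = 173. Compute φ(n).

φ(24047) = 24047 · (1 − 1/139) · (1 − 1/173)
       = 24047 · 23736/24047 = 23736.

23736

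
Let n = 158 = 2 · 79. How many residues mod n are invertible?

φ(2) = 2 − 1 = 1.
φ(79) = 79 − 1 = 78.
Since φ is multiplicative, φ(158) = 1 · 78 = 78.

78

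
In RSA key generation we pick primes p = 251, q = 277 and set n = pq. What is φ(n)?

φ(n) = (p − 1)(q − 1) = (251−1)(277−1) = 250·276 = 69000.

69000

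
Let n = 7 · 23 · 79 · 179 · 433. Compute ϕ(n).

791721216

φ(985811533) = 985811533 · (1 − 1/7) · (1 − 1/23) · (1 − 1/79) · (1 − 1/179) · (1 − 1/433)
       = 985811533 · 791721216/985811533 = 791721216.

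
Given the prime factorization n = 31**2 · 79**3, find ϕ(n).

452722140

φ(473810479) = 473810479 · (1 − 1/31) · (1 − 1/79)
       = 473810479 · 2340/2449 = 452722140.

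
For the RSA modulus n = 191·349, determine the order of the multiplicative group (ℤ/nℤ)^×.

66120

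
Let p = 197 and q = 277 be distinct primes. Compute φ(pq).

φ(54569) = 54569 · (1 − 1/197) · (1 − 1/277)
       = 54569 · 54096/54569 = 54096.

54096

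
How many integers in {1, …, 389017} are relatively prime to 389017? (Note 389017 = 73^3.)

383688

φ(73^3) = 73^3 − 73^2 = 389017 − 5329 = 383688.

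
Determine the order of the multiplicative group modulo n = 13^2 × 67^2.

φ(13^2) = 13^1·(13−1) = 13·12 = 156.
φ(67^2) = 67^1·(67−1) = 67·66 = 4422.
Multiply: 156 · 4422 = 689832.

689832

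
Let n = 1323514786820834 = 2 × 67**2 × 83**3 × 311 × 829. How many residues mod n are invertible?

φ(2) = 2 − 1 = 1.
φ(67^2) = 67^2 − 67^1 = 4489 − 67 = 4422.
φ(83^3) = 83^3 − 83^2 = 571787 − 6889 = 564898.
φ(311) = 311 − 1 = 310.
φ(829) = 829 − 1 = 828.
φ(1323514786820834) = 1 × 4422 × 564898 × 310 × 828 = 641181238426080.

641181238426080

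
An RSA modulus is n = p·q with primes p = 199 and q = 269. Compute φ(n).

For distinct primes, φ(pq) = (p−1)(q−1) = 198 × 268 = 53064.

53064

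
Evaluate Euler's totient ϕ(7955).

6048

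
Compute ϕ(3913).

3913 = 7 · 13 · 43.
φ(7) = 7 − 1 = 6.
φ(13) = 13 − 1 = 12.
φ(43) = 43 − 1 = 42.
Since φ is multiplicative, φ(3913) = 6 · 12 · 42 = 3024.

3024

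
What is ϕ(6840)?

Prime factorization: 6840 = 2^3 × 3^2 × 5 × 19.
φ(6840) = 6840 · (1 − 1/2) · (1 − 1/3) · (1 − 1/5) · (1 − 1/19)
       = 6840 · 144/570 = 1728.

1728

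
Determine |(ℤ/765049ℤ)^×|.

First factor: 765049 = 23 * 29 * 31 * 37.
φ(765049) = 765049 · (1 − 1/23) · (1 − 1/29) · (1 − 1/31) · (1 − 1/37)
       = 765049 · 665280/765049 = 665280.

665280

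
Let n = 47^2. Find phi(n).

2162

φ(47^2) = 47^1·(47−1) = 47·46 = 2162.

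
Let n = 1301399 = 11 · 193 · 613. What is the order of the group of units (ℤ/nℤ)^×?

φ(11) = 11 − 1 = 10.
φ(193) = 193 − 1 = 192.
φ(613) = 613 − 1 = 612.
Since φ is multiplicative, φ(1301399) = 10 · 192 · 612 = 1175040.

1175040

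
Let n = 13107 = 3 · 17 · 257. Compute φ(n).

8192

φ(13107) = 13107 · (1 − 1/3) · (1 − 1/17) · (1 − 1/257)
       = 13107 · 8192/13107 = 8192.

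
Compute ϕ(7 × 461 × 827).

φ(2668729) = 2668729 · (1 − 1/7) · (1 − 1/461) · (1 − 1/827)
       = 2668729 · 2279760/2668729 = 2279760.

2279760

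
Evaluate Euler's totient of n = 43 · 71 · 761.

2234400

φ(2323333) = 2323333 · (1 − 1/43) · (1 − 1/71) · (1 − 1/761)
       = 2323333 · 2234400/2323333 = 2234400.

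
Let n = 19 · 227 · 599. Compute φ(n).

2432664

φ(2583487) = 2583487 · (1 − 1/19) · (1 − 1/227) · (1 − 1/599)
       = 2583487 · 2432664/2583487 = 2432664.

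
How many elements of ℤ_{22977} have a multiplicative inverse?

14256

First factor: 22977 = 3**3 · 23 · 37.
φ(3^3) = 3^2·(3−1) = 9·2 = 18.
φ(23) = 23 − 1 = 22.
φ(37) = 37 − 1 = 36.
φ(22977) = 18 × 22 × 36 = 14256.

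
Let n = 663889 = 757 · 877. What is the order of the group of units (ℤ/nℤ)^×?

662256

φ(757) = 757 − 1 = 756.
φ(877) = 877 − 1 = 876.
Since φ is multiplicative, φ(663889) = 756 · 876 = 662256.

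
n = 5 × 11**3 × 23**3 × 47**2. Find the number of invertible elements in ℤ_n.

121780963040

φ(5) = 5 − 1 = 4.
φ(11^3) = 11^2·(11−1) = 121·10 = 1210.
φ(23^3) = 23^2·(23−1) = 529·22 = 11638.
φ(47^2) = 47^1·(47−1) = 47·46 = 2162.
Since φ is multiplicative, φ(178865789465) = 4 · 1210 · 11638 · 2162 = 121780963040.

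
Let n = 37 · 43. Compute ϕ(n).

φ(1591) = 1591 · (1 − 1/37) · (1 − 1/43)
       = 1591 · 1512/1591 = 1512.

1512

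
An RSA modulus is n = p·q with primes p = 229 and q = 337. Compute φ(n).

76608

φ(229) = 229 − 1 = 228.
φ(337) = 337 − 1 = 336.
Multiply: 228 · 336 = 76608.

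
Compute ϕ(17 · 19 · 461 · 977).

φ(17) = 17 − 1 = 16.
φ(19) = 19 − 1 = 18.
φ(461) = 461 − 1 = 460.
φ(977) = 977 − 1 = 976.
Since φ is multiplicative, φ(145478231) = 16 · 18 · 460 · 976 = 129300480.

129300480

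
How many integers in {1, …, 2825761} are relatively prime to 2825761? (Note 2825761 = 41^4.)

2756840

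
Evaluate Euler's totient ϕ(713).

660

Factor 713: 713 = 23 × 31.
φ(713) = 713 · (1 − 1/23) · (1 − 1/31)
       = 713 · 660/713 = 660.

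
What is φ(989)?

989 = 23 · 43.
φ(23) = 23 − 1 = 22.
φ(43) = 43 − 1 = 42.
Multiply: 22 · 42 = 924.

924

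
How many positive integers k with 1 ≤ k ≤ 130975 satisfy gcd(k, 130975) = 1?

93600

Prime factorization: 130975 = 5^2 · 13^2 · 31.
φ(5^2) = 5^1·(5−1) = 5·4 = 20.
φ(13^2) = 13^2 − 13^1 = 169 − 13 = 156.
φ(31) = 31 − 1 = 30.
Multiply: 20 · 156 · 30 = 93600.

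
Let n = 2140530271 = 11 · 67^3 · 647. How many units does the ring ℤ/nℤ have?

1913930040

φ(11) = 11 − 1 = 10.
φ(67^3) = 67^2·(67−1) = 4489·66 = 296274.
φ(647) = 647 − 1 = 646.
Since φ is multiplicative, φ(2140530271) = 10 · 296274 · 646 = 1913930040.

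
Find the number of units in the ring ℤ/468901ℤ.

First factor: 468901 = 19 * 23 * 29 * 37.
φ(19) = 19 − 1 = 18.
φ(23) = 23 − 1 = 22.
φ(29) = 29 − 1 = 28.
φ(37) = 37 − 1 = 36.
Since φ is multiplicative, φ(468901) = 18 · 22 · 28 · 36 = 399168.

399168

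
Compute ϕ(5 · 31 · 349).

41760

φ(54095) = 54095 · (1 − 1/5) · (1 − 1/31) · (1 − 1/349)
       = 54095 · 41760/54095 = 41760.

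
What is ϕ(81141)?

Factor 81141: 81141 = 3 * 17 * 37 * 43.
φ(81141) = 81141 · (1 − 1/3) · (1 − 1/17) · (1 − 1/37) · (1 − 1/43)
       = 81141 · 48384/81141 = 48384.

48384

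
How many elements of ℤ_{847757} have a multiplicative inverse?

739200

Factor 847757: 847757 = 23 * 29 * 31 * 41.
φ(847757) = 847757 · (1 − 1/23) · (1 − 1/29) · (1 − 1/31) · (1 − 1/41)
       = 847757 · 739200/847757 = 739200.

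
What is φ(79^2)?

6162

φ(79^2) = 79^1·(79−1) = 79·78 = 6162.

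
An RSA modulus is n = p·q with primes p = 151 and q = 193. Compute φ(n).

φ(pq) = (p−1)(q−1) = 150 · 192 = 28800.

28800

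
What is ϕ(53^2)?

φ(2809) = 2809 · (1 − 1/53)
       = 2809 · 52/53 = 2756.

2756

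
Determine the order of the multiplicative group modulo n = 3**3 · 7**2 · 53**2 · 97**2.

19401887232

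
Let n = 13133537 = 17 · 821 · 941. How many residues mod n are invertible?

φ(13133537) = 13133537 · (1 − 1/17) · (1 − 1/821) · (1 − 1/941)
       = 13133537 · 12332800/13133537 = 12332800.

12332800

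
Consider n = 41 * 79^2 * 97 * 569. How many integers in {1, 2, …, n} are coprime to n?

φ(14122840033) = 14122840033 · (1 − 1/41) · (1 − 1/79) · (1 − 1/97) · (1 − 1/569)
       = 14122840033 · 170127360/178770127 = 13440061440.

13440061440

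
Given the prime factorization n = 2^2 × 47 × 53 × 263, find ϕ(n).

1253408

φ(2620532) = 2620532 · (1 − 1/2) · (1 − 1/47) · (1 − 1/53) · (1 − 1/263)
       = 2620532 · 626704/1310266 = 1253408.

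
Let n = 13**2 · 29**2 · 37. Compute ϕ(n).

φ(5258773) = 5258773 · (1 − 1/13) · (1 − 1/29) · (1 − 1/37)
       = 5258773 · 12096/13949 = 4560192.

4560192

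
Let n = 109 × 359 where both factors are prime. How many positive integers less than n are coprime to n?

φ(n) = (p − 1)(q − 1) = (109−1)(359−1) = 108·358 = 38664.

38664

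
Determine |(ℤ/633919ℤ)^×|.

514800

Prime factorization: 633919 = 11^2 * 13^2 * 31.
φ(11^2) = 11^1·(11−1) = 11·10 = 110.
φ(13^2) = 13^2 − 13^1 = 169 − 13 = 156.
φ(31) = 31 − 1 = 30.
Multiply: 110 · 156 · 30 = 514800.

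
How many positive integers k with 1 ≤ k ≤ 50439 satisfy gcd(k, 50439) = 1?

29568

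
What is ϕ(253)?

First factor: 253 = 11 * 23.
φ(11) = 11 − 1 = 10.
φ(23) = 23 − 1 = 22.
Since φ is multiplicative, φ(253) = 10 · 22 = 220.

220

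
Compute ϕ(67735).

Prime factorization: 67735 = 5 · 19 · 23 · 31.
φ(5) = 5 − 1 = 4.
φ(19) = 19 − 1 = 18.
φ(23) = 23 − 1 = 22.
φ(31) = 31 − 1 = 30.
Multiply: 4 · 18 · 22 · 30 = 47520.

47520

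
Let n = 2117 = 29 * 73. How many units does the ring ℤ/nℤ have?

2016

φ(29) = 29 − 1 = 28.
φ(73) = 73 − 1 = 72.
Since φ is multiplicative, φ(2117) = 28 · 72 = 2016.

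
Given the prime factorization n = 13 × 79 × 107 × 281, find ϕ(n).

φ(13) = 13 − 1 = 12.
φ(79) = 79 − 1 = 78.
φ(107) = 107 − 1 = 106.
φ(281) = 281 − 1 = 280.
φ(30878809) = 12 × 78 × 106 × 280 = 27780480.

27780480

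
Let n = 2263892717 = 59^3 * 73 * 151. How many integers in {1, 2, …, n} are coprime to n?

2180498400

φ(59^3) = 59^2·(59−1) = 3481·58 = 201898.
φ(73) = 73 − 1 = 72.
φ(151) = 151 − 1 = 150.
Since φ is multiplicative, φ(2263892717) = 201898 · 72 · 150 = 2180498400.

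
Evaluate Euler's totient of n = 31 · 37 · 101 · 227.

φ(31) = 31 − 1 = 30.
φ(37) = 37 − 1 = 36.
φ(101) = 101 − 1 = 100.
φ(227) = 227 − 1 = 226.
Multiply: 30 · 36 · 100 · 226 = 24408000.

24408000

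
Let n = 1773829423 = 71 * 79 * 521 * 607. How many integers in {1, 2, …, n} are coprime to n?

φ(1773829423) = 1773829423 · (1 − 1/71) · (1 − 1/79) · (1 − 1/521) · (1 − 1/607)
       = 1773829423 · 1720555200/1773829423 = 1720555200.

1720555200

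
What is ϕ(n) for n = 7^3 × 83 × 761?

φ(7^3) = 7^2·(7−1) = 49·6 = 294.
φ(83) = 83 − 1 = 82.
φ(761) = 761 − 1 = 760.
Since φ is multiplicative, φ(21664909) = 294 · 82 · 760 = 18322080.

18322080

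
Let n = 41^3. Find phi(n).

67240

φ(41^3) = 41^2·(41−1) = 1681·40 = 67240.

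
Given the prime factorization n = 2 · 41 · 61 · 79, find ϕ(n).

φ(395158) = 395158 · (1 − 1/2) · (1 − 1/41) · (1 − 1/61) · (1 − 1/79)
       = 395158 · 187200/395158 = 187200.

187200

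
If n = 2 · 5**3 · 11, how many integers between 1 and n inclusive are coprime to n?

1000

φ(2750) = 2750 · (1 − 1/2) · (1 − 1/5) · (1 − 1/11)
       = 2750 · 40/110 = 1000.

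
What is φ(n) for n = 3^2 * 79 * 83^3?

264372264

φ(406540557) = 406540557 · (1 − 1/3) · (1 − 1/79) · (1 − 1/83)
       = 406540557 · 12792/19671 = 264372264.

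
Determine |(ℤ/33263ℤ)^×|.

30240

33263 = 29 * 31 * 37.
φ(33263) = 33263 · (1 − 1/29) · (1 − 1/31) · (1 − 1/37)
       = 33263 · 30240/33263 = 30240.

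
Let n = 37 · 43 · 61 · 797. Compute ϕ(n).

φ(77349647) = 77349647 · (1 − 1/37) · (1 − 1/43) · (1 − 1/61) · (1 − 1/797)
       = 77349647 · 72213120/77349647 = 72213120.

72213120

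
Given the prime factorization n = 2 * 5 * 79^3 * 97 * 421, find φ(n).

78510781440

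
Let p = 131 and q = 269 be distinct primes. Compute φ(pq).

φ(131) = 131 − 1 = 130.
φ(269) = 269 − 1 = 268.
Multiply: 130 · 268 = 34840.

34840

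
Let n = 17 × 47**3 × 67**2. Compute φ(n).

7189393728

φ(17) = 17 − 1 = 16.
φ(47^3) = 47^3 − 47^2 = 103823 − 2209 = 101614.
φ(67^2) = 67^2 − 67^1 = 4489 − 67 = 4422.
φ(7923044599) = 16 × 101614 × 4422 = 7189393728.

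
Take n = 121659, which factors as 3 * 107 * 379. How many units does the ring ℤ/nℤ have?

80136

φ(3) = 3 − 1 = 2.
φ(107) = 107 − 1 = 106.
φ(379) = 379 − 1 = 378.
Multiply: 2 · 106 · 378 = 80136.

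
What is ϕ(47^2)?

2162

φ(2209) = 2209 · (1 − 1/47)
       = 2209 · 46/47 = 2162.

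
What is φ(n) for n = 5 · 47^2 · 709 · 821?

5020682880

φ(6429173005) = 6429173005 · (1 − 1/5) · (1 − 1/47) · (1 − 1/709) · (1 − 1/821)
       = 6429173005 · 106823040/136790915 = 5020682880.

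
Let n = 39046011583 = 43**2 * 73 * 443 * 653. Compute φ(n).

37473141888

φ(43^2) = 43^1·(43−1) = 43·42 = 1806.
φ(73) = 73 − 1 = 72.
φ(443) = 443 − 1 = 442.
φ(653) = 653 − 1 = 652.
Since φ is multiplicative, φ(39046011583) = 1806 · 72 · 442 · 652 = 37473141888.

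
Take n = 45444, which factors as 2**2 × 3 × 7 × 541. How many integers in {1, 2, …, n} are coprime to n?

φ(2^2) = 2^1·(2−1) = 2·1 = 2.
φ(3) = 3 − 1 = 2.
φ(7) = 7 − 1 = 6.
φ(541) = 541 − 1 = 540.
Multiply: 2 · 2 · 6 · 540 = 12960.

12960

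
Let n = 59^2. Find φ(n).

φ(3481) = 3481 · (1 − 1/59)
       = 3481 · 58/59 = 3422.

3422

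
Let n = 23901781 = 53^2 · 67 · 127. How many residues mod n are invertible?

22918896

φ(53^2) = 53^2 − 53^1 = 2809 − 53 = 2756.
φ(67) = 67 − 1 = 66.
φ(127) = 127 − 1 = 126.
Multiply: 2756 · 66 · 126 = 22918896.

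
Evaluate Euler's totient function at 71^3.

352870

φ(71^3) = 71^3 − 71^2 = 357911 − 5041 = 352870.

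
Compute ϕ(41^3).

67240

φ(68921) = 68921 · (1 − 1/41)
       = 68921 · 40/41 = 67240.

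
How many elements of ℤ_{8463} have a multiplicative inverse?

4320

Factor 8463: 8463 = 3 · 7 · 13 · 31.
φ(8463) = 8463 · (1 − 1/3) · (1 − 1/7) · (1 − 1/13) · (1 − 1/31)
       = 8463 · 4320/8463 = 4320.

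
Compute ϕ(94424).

40320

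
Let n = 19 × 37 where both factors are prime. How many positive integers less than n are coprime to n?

φ(pq) = (p−1)(q−1) = 18 · 36 = 648.

648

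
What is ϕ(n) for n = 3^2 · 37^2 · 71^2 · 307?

12154393440

φ(3^2) = 3^2 − 3^1 = 9 − 3 = 6.
φ(37^2) = 37^1·(37−1) = 37·36 = 1332.
φ(71^2) = 71^2 − 71^1 = 5041 − 71 = 4970.
φ(307) = 307 − 1 = 306.
φ(19067819427) = 6 × 1332 × 4970 × 306 = 12154393440.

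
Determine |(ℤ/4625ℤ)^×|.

3600

Factor 4625: 4625 = 5^3 × 37.
φ(5^3) = 5^3 − 5^2 = 125 − 25 = 100.
φ(37) = 37 − 1 = 36.
Since φ is multiplicative, φ(4625) = 100 · 36 = 3600.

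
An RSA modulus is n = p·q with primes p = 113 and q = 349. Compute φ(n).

38976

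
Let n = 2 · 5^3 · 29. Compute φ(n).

2800

φ(2) = 2 − 1 = 1.
φ(5^3) = 5^2·(5−1) = 25·4 = 100.
φ(29) = 29 − 1 = 28.
Multiply: 1 · 100 · 28 = 2800.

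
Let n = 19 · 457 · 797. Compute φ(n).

6533568

φ(19) = 19 − 1 = 18.
φ(457) = 457 − 1 = 456.
φ(797) = 797 − 1 = 796.
Since φ is multiplicative, φ(6920351) = 18 · 456 · 796 = 6533568.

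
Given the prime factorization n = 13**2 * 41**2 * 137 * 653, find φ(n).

22685844480

φ(25414886029) = 25414886029 · (1 − 1/13) · (1 − 1/41) · (1 − 1/137) · (1 − 1/653)
       = 25414886029 · 42562560/47682713 = 22685844480.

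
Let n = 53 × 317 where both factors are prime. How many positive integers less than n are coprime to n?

φ(n) = (p − 1)(q − 1) = (53−1)(317−1) = 52·316 = 16432.

16432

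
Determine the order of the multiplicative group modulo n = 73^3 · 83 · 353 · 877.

φ(9995878565791) = 9995878565791 · (1 − 1/73) · (1 − 1/83) · (1 − 1/353) · (1 − 1/877)
       = 9995878565791 · 1820510208/1875751279 = 9701498898432.

9701498898432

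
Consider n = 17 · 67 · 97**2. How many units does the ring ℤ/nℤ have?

9833472

φ(10716851) = 10716851 · (1 − 1/17) · (1 − 1/67) · (1 − 1/97)
       = 10716851 · 101376/110483 = 9833472.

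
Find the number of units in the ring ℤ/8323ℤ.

6720

First factor: 8323 = 7 · 29 · 41.
φ(7) = 7 − 1 = 6.
φ(29) = 29 − 1 = 28.
φ(41) = 41 − 1 = 40.
Multiply: 6 · 28 · 40 = 6720.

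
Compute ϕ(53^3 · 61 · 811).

7098904800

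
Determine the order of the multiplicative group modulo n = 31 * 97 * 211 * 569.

φ(31) = 31 − 1 = 30.
φ(97) = 97 − 1 = 96.
φ(211) = 211 − 1 = 210.
φ(569) = 569 − 1 = 568.
Multiply: 30 · 96 · 210 · 568 = 343526400.

343526400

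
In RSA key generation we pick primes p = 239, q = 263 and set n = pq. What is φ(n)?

62356

For distinct primes, φ(pq) = (p−1)(q−1) = 238 × 262 = 62356.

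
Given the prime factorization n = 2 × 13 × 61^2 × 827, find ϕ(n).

36277920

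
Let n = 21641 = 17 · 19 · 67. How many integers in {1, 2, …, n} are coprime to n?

19008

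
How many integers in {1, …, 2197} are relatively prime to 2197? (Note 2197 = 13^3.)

2028

φ(13^3) = 13^3 − 13^2 = 2197 − 169 = 2028.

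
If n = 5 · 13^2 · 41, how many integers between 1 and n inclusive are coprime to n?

φ(34645) = 34645 · (1 − 1/5) · (1 − 1/13) · (1 − 1/41)
       = 34645 · 1920/2665 = 24960.

24960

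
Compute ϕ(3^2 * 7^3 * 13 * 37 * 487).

370355328

φ(3^2) = 3^1·(3−1) = 3·2 = 6.
φ(7^3) = 7^2·(7−1) = 49·6 = 294.
φ(13) = 13 − 1 = 12.
φ(37) = 37 − 1 = 36.
φ(487) = 487 − 1 = 486.
φ(723120489) = 6 × 294 × 12 × 36 × 486 = 370355328.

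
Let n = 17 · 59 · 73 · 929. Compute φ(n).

φ(17) = 17 − 1 = 16.
φ(59) = 59 − 1 = 58.
φ(73) = 73 − 1 = 72.
φ(929) = 929 − 1 = 928.
φ(68020451) = 16 × 58 × 72 × 928 = 62005248.

62005248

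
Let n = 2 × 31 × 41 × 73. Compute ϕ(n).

86400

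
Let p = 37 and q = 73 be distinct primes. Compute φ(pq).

2592

φ(2701) = 2701 · (1 − 1/37) · (1 − 1/73)
       = 2701 · 2592/2701 = 2592.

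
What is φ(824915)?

508032

First factor: 824915 = 5 · 7^3 · 13 · 37.
φ(824915) = 824915 · (1 − 1/5) · (1 − 1/7) · (1 − 1/13) · (1 − 1/37)
       = 824915 · 10368/16835 = 508032.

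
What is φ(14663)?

12600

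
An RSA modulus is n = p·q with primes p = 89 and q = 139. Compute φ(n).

For distinct primes, φ(pq) = (p−1)(q−1) = 88 × 138 = 12144.

12144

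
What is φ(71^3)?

352870

φ(357911) = 357911 · (1 − 1/71)
       = 357911 · 70/71 = 352870.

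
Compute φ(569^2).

323192

φ(569^2) = 569^1·(569−1) = 569·568 = 323192.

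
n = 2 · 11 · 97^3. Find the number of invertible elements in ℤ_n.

9032640

φ(20078806) = 20078806 · (1 − 1/2) · (1 − 1/11) · (1 − 1/97)
       = 20078806 · 960/2134 = 9032640.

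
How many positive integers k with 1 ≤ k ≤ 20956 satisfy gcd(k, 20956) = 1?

9360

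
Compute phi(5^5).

φ(3125) = 3125 · (1 − 1/5)
       = 3125 · 4/5 = 2500.

2500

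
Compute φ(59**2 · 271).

923940

φ(943351) = 943351 · (1 − 1/59) · (1 − 1/271)
       = 943351 · 15660/15989 = 923940.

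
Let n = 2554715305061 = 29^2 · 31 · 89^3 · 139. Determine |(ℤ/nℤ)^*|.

2343252320640

φ(2554715305061) = 2554715305061 · (1 − 1/29) · (1 − 1/31) · (1 − 1/89) · (1 − 1/139)
       = 2554715305061 · 10200960/11121529 = 2343252320640.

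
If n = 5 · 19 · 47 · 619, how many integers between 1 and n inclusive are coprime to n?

2046816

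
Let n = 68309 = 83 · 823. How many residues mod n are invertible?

67404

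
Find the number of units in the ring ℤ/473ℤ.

420

473 = 11 × 43.
φ(11) = 11 − 1 = 10.
φ(43) = 43 − 1 = 42.
Since φ is multiplicative, φ(473) = 10 · 42 = 420.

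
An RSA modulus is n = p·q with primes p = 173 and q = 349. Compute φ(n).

59856

φ(n) = (p − 1)(q − 1) = (173−1)(349−1) = 172·348 = 59856.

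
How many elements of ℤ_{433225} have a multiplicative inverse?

First factor: 433225 = 5**2 × 13 × 31 × 43.
φ(5^2) = 5^1·(5−1) = 5·4 = 20.
φ(13) = 13 − 1 = 12.
φ(31) = 31 − 1 = 30.
φ(43) = 43 − 1 = 42.
Since φ is multiplicative, φ(433225) = 20 · 12 · 30 · 42 = 302400.

302400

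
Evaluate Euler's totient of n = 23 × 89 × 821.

1587520

φ(23) = 23 − 1 = 22.
φ(89) = 89 − 1 = 88.
φ(821) = 821 − 1 = 820.
φ(1680587) = 22 × 88 × 820 = 1587520.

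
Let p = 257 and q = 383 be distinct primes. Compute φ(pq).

97792

φ(n) = (p − 1)(q − 1) = (257−1)(383−1) = 256·382 = 97792.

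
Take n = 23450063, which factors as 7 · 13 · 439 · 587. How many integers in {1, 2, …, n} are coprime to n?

φ(23450063) = 23450063 · (1 − 1/7) · (1 − 1/13) · (1 − 1/439) · (1 − 1/587)
       = 23450063 · 18480096/23450063 = 18480096.

18480096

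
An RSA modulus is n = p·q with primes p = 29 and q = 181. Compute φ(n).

5040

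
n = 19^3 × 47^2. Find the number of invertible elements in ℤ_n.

φ(19^3) = 19^2·(19−1) = 361·18 = 6498.
φ(47^2) = 47^1·(47−1) = 47·46 = 2162.
φ(15151531) = 6498 × 2162 = 14048676.

14048676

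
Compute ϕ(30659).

27720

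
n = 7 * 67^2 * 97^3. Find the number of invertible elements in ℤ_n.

φ(28678923679) = 28678923679 · (1 − 1/7) · (1 − 1/67) · (1 − 1/97)
       = 28678923679 · 38016/45493 = 23965400448.

23965400448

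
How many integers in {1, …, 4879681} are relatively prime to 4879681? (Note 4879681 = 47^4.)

4775858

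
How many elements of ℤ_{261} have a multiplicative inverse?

Prime factorization: 261 = 3^2 · 29.
φ(3^2) = 3^2 − 3^1 = 9 − 3 = 6.
φ(29) = 29 − 1 = 28.
Multiply: 6 · 28 = 168.

168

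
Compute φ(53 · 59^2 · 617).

109613504

φ(113832181) = 113832181 · (1 − 1/53) · (1 − 1/59) · (1 − 1/617)
       = 113832181 · 1857856/1929359 = 109613504.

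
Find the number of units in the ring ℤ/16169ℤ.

14256

Prime factorization: 16169 = 19 · 23 · 37.
φ(16169) = 16169 · (1 − 1/19) · (1 − 1/23) · (1 − 1/37)
       = 16169 · 14256/16169 = 14256.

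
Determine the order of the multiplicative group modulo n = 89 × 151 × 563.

φ(89) = 89 − 1 = 88.
φ(151) = 151 − 1 = 150.
φ(563) = 563 − 1 = 562.
Multiply: 88 · 150 · 562 = 7418400.

7418400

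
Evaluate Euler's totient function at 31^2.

930

φ(961) = 961 · (1 − 1/31)
       = 961 · 30/31 = 930.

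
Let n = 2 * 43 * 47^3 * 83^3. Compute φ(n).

2410864905624

φ(2) = 2 − 1 = 1.
φ(43) = 43 − 1 = 42.
φ(47^3) = 47^2·(47−1) = 2209·46 = 101614.
φ(83^3) = 83^3 − 83^2 = 571787 − 6889 = 564898.
Since φ is multiplicative, φ(5105359186286) = 1 · 42 · 101614 · 564898 = 2410864905624.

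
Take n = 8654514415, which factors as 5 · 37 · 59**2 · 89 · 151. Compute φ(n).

6504537600

φ(8654514415) = 8654514415 · (1 − 1/5) · (1 − 1/37) · (1 − 1/59) · (1 − 1/89) · (1 − 1/151)
       = 8654514415 · 110246400/146686685 = 6504537600.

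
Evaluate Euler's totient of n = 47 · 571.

φ(47) = 47 − 1 = 46.
φ(571) = 571 − 1 = 570.
Multiply: 46 · 570 = 26220.

26220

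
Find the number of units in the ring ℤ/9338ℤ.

3696

9338 = 2 * 7 * 23 * 29.
φ(9338) = 9338 · (1 − 1/2) · (1 − 1/7) · (1 − 1/23) · (1 − 1/29)
       = 9338 · 3696/9338 = 3696.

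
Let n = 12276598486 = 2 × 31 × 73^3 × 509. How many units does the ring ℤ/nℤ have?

φ(2) = 2 − 1 = 1.
φ(31) = 31 − 1 = 30.
φ(73^3) = 73^2·(73−1) = 5329·72 = 383688.
φ(509) = 509 − 1 = 508.
φ(12276598486) = 1 × 30 × 383688 × 508 = 5847405120.

5847405120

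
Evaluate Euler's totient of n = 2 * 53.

52

φ(2) = 2 − 1 = 1.
φ(53) = 53 − 1 = 52.
Multiply: 1 · 52 = 52.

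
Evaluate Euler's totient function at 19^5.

2345778

φ(2476099) = 2476099 · (1 − 1/19)
       = 2476099 · 18/19 = 2345778.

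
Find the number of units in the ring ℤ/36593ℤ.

Factor 36593: 36593 = 23 · 37 · 43.
φ(23) = 23 − 1 = 22.
φ(37) = 37 − 1 = 36.
φ(43) = 43 − 1 = 42.
Multiply: 22 · 36 · 42 = 33264.

33264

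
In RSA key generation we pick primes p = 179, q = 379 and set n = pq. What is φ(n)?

67284

φ(pq) = (p−1)(q−1) = 178 · 378 = 67284.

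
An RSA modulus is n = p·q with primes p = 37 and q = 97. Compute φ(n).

3456

φ(37) = 37 − 1 = 36.
φ(97) = 97 − 1 = 96.
Since φ is multiplicative, φ(3589) = 36 · 96 = 3456.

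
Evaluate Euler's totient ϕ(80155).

56320

First factor: 80155 = 5 * 17 * 23 * 41.
φ(80155) = 80155 · (1 − 1/5) · (1 − 1/17) · (1 − 1/23) · (1 − 1/41)
       = 80155 · 56320/80155 = 56320.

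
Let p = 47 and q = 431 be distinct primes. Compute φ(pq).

19780

φ(47) = 47 − 1 = 46.
φ(431) = 431 − 1 = 430.
Since φ is multiplicative, φ(20257) = 46 · 430 = 19780.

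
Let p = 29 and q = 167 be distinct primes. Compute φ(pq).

φ(n) = (p − 1)(q − 1) = (29−1)(167−1) = 28·166 = 4648.

4648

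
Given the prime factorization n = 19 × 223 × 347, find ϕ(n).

1382616

φ(19) = 19 − 1 = 18.
φ(223) = 223 − 1 = 222.
φ(347) = 347 − 1 = 346.
Multiply: 18 · 222 · 346 = 1382616.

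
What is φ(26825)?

20160

First factor: 26825 = 5^2 · 29 · 37.
φ(5^2) = 5^2 − 5^1 = 25 − 5 = 20.
φ(29) = 29 − 1 = 28.
φ(37) = 37 − 1 = 36.
Multiply: 20 · 28 · 36 = 20160.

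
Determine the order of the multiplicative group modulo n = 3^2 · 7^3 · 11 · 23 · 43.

φ(33583473) = 33583473 · (1 − 1/3) · (1 − 1/7) · (1 − 1/11) · (1 − 1/23) · (1 − 1/43)
       = 33583473 · 110880/228459 = 16299360.

16299360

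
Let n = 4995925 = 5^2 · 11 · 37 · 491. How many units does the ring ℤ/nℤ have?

φ(5^2) = 5^1·(5−1) = 5·4 = 20.
φ(11) = 11 − 1 = 10.
φ(37) = 37 − 1 = 36.
φ(491) = 491 − 1 = 490.
φ(4995925) = 20 × 10 × 36 × 490 = 3528000.

3528000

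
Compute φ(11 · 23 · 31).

φ(11) = 11 − 1 = 10.
φ(23) = 23 − 1 = 22.
φ(31) = 31 − 1 = 30.
φ(7843) = 10 × 22 × 30 = 6600.

6600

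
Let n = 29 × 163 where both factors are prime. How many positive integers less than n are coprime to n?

φ(pq) = (p−1)(q−1) = 28 · 162 = 4536.

4536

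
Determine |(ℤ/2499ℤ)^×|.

Prime factorization: 2499 = 3 * 7^2 * 17.
φ(2499) = 2499 · (1 − 1/3) · (1 − 1/7) · (1 − 1/17)
       = 2499 · 192/357 = 1344.

1344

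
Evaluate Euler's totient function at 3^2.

φ(3^2) = 3^1·(3−1) = 3·2 = 6.

6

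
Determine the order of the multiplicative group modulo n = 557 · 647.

359176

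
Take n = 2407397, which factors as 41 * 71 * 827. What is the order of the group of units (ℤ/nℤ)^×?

φ(41) = 41 − 1 = 40.
φ(71) = 71 − 1 = 70.
φ(827) = 827 − 1 = 826.
Multiply: 40 · 70 · 826 = 2312800.

2312800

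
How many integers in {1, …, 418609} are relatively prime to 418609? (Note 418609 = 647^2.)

417962

φ(647^2) = 647^2 − 647^1 = 418609 − 647 = 417962.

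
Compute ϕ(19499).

Factor 19499: 19499 = 17 · 31 · 37.
φ(19499) = 19499 · (1 − 1/17) · (1 − 1/31) · (1 − 1/37)
       = 19499 · 17280/19499 = 17280.

17280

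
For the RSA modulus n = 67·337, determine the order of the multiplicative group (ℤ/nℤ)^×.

22176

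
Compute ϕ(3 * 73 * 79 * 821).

φ(3) = 3 − 1 = 2.
φ(73) = 73 − 1 = 72.
φ(79) = 79 − 1 = 78.
φ(821) = 821 − 1 = 820.
φ(14204121) = 2 × 72 × 78 × 820 = 9210240.

9210240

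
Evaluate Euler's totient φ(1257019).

1108800

1257019 = 23 * 31 * 41 * 43.
φ(23) = 23 − 1 = 22.
φ(31) = 31 − 1 = 30.
φ(41) = 41 − 1 = 40.
φ(43) = 43 − 1 = 42.
Since φ is multiplicative, φ(1257019) = 22 · 30 · 40 · 42 = 1108800.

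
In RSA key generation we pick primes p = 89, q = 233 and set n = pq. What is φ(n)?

20416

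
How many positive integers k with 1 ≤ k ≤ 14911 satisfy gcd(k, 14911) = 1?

12960

14911 = 13 × 31 × 37.
φ(13) = 13 − 1 = 12.
φ(31) = 31 − 1 = 30.
φ(37) = 37 − 1 = 36.
Multiply: 12 · 30 · 36 = 12960.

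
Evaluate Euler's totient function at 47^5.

224465326

φ(229345007) = 229345007 · (1 − 1/47)
       = 229345007 · 46/47 = 224465326.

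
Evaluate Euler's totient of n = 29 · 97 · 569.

1526784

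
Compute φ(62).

30

Factor 62: 62 = 2 · 31.
φ(2) = 2 − 1 = 1.
φ(31) = 31 − 1 = 30.
φ(62) = 1 × 30 = 30.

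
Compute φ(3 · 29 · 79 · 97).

419328

φ(3) = 3 − 1 = 2.
φ(29) = 29 − 1 = 28.
φ(79) = 79 − 1 = 78.
φ(97) = 97 − 1 = 96.
φ(666681) = 2 × 28 × 78 × 96 = 419328.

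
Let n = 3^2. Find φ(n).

6

φ(3^2) = 3^1·(3−1) = 3·2 = 6.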